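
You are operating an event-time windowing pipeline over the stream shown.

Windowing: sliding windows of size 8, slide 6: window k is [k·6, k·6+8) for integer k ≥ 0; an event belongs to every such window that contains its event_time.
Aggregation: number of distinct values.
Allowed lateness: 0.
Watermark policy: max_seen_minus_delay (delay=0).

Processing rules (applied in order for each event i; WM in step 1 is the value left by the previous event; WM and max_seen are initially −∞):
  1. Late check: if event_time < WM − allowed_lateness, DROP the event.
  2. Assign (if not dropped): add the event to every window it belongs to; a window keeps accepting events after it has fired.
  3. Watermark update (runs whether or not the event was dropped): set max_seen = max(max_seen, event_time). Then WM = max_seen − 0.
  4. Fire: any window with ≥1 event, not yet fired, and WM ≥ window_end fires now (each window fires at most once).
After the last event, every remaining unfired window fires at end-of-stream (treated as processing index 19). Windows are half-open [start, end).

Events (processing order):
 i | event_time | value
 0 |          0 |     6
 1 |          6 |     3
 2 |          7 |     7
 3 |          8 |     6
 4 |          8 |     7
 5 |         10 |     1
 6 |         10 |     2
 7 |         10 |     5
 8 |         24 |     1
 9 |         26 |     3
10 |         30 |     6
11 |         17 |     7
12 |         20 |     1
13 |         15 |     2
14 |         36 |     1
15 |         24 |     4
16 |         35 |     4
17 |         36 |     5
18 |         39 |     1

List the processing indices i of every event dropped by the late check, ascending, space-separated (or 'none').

i=0 t=0 v=6: → [0,8); WM=0
i=1 t=6 v=3: → [6,14),[0,8); WM=6
i=2 t=7 v=7: → [6,14),[0,8); WM=7
i=3 t=8 v=6: → [6,14); WM=8; [0,8) fires=3
i=4 t=8 v=7: → [6,14); WM=8
i=5 t=10 v=1: → [6,14); WM=10
i=6 t=10 v=2: → [6,14); WM=10
i=7 t=10 v=5: → [6,14); WM=10
i=8 t=24 v=1: → [24,32),[18,26); WM=24; [6,14) fires=6
i=9 t=26 v=3: → [24,32); WM=26; [18,26) fires=1
i=10 t=30 v=6: → [30,38),[24,32); WM=30
i=11 t=17 v=7: DROP (t<30-0); WM=30
i=12 t=20 v=1: DROP (t<30-0); WM=30
i=13 t=15 v=2: DROP (t<30-0); WM=30
i=14 t=36 v=1: → [36,44),[30,38); WM=36; [24,32) fires=3
i=15 t=24 v=4: DROP (t<36-0); WM=36
i=16 t=35 v=4: DROP (t<36-0); WM=36
i=17 t=36 v=5: → [36,44),[30,38); WM=36
i=18 t=39 v=1: → [36,44); WM=39; [30,38) fires=3

11 12 13 15 16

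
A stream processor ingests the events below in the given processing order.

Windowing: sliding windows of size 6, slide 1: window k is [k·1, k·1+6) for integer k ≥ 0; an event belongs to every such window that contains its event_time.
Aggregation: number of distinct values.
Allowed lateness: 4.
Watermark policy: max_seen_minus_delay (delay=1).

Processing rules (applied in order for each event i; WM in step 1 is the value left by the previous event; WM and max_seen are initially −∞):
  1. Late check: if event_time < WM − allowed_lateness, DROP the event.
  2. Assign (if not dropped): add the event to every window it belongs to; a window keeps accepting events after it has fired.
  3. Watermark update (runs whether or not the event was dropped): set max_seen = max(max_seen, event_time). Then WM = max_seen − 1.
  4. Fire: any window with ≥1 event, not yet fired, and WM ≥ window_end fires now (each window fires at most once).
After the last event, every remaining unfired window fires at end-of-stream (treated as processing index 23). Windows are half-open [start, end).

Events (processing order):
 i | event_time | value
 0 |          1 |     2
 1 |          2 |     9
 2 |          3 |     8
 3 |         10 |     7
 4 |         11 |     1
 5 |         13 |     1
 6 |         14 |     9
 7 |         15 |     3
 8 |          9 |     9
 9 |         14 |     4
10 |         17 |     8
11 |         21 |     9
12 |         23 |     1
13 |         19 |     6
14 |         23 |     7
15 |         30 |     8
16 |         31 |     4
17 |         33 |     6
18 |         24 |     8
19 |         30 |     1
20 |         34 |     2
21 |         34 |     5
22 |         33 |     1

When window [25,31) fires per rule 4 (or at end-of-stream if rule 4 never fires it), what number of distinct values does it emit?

i=0 t=1 v=2: → [1,7),[0,6); WM=0
i=1 t=2 v=9: → [2,8),[1,7),[0,6); WM=1
i=2 t=3 v=8: → [3,9),[2,8),[1,7),[0,6); WM=2
i=3 t=10 v=7: → [10,16),[9,15),[8,14),[7,13),[6,12),[5,11); WM=9; [0,6) fires=3 [1,7) fires=3 [2,8) fires=2 [3,9) fires=1
i=4 t=11 v=1: → [11,17),[10,16),[9,15),[8,14),[7,13),[6,12); WM=10
i=5 t=13 v=1: → [13,19),[12,18),[11,17),[10,16),[9,15),[8,14); WM=12; [5,11) fires=1 [6,12) fires=2
i=6 t=14 v=9: → [14,20),[13,19),[12,18),[11,17),[10,16),[9,15); WM=13; [7,13) fires=2
i=7 t=15 v=3: → [15,21),[14,20),[13,19),[12,18),[11,17),[10,16); WM=14; [8,14) fires=2
i=8 t=9 v=9: DROP (t<14-4); WM=14
i=9 t=14 v=4: → [14,20),[13,19),[12,18),[11,17),[10,16),[9,15); WM=14
i=10 t=17 v=8: → [17,23),[16,22),[15,21),[14,20),[13,19),[12,18); WM=16; [9,15) fires=4 [10,16) fires=5
i=11 t=21 v=9: → [21,27),[20,26),[19,25),[18,24),[17,23),[16,22); WM=20; [11,17) fires=4 [12,18) fires=5 [13,19) fires=5 [14,20) fires=4
i=12 t=23 v=1: → [23,29),[22,28),[21,27),[20,26),[19,25),[18,24); WM=22; [15,21) fires=2 [16,22) fires=2
i=13 t=19 v=6: → [19,25),[18,24),[17,23),[16,22),[15,21),[14,20); WM=22
i=14 t=23 v=7: → [23,29),[22,28),[21,27),[20,26),[19,25),[18,24); WM=22
i=15 t=30 v=8: → [30,36),[29,35),[28,34),[27,33),[26,32),[25,31); WM=29; [17,23) fires=3 [18,24) fires=4 [19,25) fires=4 [20,26) fires=3 [21,27) fires=3 [22,28) fires=2 [23,29) fires=2
i=16 t=31 v=4: → [31,37),[30,36),[29,35),[28,34),[27,33),[26,32); WM=30
i=17 t=33 v=6: → [33,39),[32,38),[31,37),[30,36),[29,35),[28,34); WM=32; [25,31) fires=1 [26,32) fires=2
i=18 t=24 v=8: DROP (t<32-4); WM=32
i=19 t=30 v=1: → [30,36),[29,35),[28,34),[27,33),[26,32),[25,31); WM=32
i=20 t=34 v=2: → [34,40),[33,39),[32,38),[31,37),[30,36),[29,35); WM=33; [27,33) fires=3
i=21 t=34 v=5: → [34,40),[33,39),[32,38),[31,37),[30,36),[29,35); WM=33
i=22 t=33 v=1: → [33,39),[32,38),[31,37),[30,36),[29,35),[28,34); WM=33

1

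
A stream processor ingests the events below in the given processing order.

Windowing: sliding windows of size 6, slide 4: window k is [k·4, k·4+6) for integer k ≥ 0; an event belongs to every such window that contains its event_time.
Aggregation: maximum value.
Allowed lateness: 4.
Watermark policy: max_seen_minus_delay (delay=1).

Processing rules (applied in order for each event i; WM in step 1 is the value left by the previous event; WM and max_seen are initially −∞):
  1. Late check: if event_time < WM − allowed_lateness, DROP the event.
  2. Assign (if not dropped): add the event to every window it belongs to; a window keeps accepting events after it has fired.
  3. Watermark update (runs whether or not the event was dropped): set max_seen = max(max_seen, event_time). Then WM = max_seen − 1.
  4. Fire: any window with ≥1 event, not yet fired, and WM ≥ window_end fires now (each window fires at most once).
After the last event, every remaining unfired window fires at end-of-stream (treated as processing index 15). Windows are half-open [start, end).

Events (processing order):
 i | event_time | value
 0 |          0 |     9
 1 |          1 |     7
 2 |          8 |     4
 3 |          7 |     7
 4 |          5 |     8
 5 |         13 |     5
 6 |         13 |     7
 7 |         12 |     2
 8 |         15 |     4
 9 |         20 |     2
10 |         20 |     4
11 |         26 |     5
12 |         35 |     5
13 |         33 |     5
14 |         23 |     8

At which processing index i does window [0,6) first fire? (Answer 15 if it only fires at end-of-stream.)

i=0 t=0 v=9: → [0,6); WM=-1
i=1 t=1 v=7: → [0,6); WM=0
i=2 t=8 v=4: → [8,14),[4,10); WM=7; [0,6) fires=9
i=3 t=7 v=7: → [4,10); WM=7
i=4 t=5 v=8: → [4,10),[0,6); WM=7
i=5 t=13 v=5: → [12,18),[8,14); WM=12; [4,10) fires=8
i=6 t=13 v=7: → [12,18),[8,14); WM=12
i=7 t=12 v=2: → [12,18),[8,14); WM=12
i=8 t=15 v=4: → [12,18); WM=14; [8,14) fires=7
i=9 t=20 v=2: → [20,26),[16,22); WM=19; [12,18) fires=7
i=10 t=20 v=4: → [20,26),[16,22); WM=19
i=11 t=26 v=5: → [24,30); WM=25; [16,22) fires=4
i=12 t=35 v=5: → [32,38); WM=34; [20,26) fires=4 [24,30) fires=5
i=13 t=33 v=5: → [32,38),[28,34); WM=34; [28,34) fires=5
i=14 t=23 v=8: DROP (t<34-4); WM=34

2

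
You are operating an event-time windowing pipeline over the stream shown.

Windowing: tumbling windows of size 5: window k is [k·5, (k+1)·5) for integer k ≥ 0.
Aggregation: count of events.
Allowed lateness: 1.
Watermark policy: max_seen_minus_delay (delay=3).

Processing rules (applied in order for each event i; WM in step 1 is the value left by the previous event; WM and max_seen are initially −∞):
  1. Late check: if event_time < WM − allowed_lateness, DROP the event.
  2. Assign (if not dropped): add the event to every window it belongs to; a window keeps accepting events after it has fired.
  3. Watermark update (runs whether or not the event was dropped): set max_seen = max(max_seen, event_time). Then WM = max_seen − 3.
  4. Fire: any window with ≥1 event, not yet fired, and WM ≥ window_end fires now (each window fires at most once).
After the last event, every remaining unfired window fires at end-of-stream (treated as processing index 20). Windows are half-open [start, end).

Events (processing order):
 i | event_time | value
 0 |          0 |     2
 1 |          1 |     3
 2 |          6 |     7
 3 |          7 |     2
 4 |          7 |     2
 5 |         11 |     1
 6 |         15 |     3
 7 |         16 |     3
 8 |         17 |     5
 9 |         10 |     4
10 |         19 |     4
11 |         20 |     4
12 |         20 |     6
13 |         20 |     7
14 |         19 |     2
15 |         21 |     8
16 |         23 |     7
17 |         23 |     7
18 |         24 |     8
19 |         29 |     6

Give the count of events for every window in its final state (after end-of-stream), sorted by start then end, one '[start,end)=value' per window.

i=0 t=0 v=2: → [0,5); WM=-3
i=1 t=1 v=3: → [0,5); WM=-2
i=2 t=6 v=7: → [5,10); WM=3
i=3 t=7 v=2: → [5,10); WM=4
i=4 t=7 v=2: → [5,10); WM=4
i=5 t=11 v=1: → [10,15); WM=8; [0,5) fires=2
i=6 t=15 v=3: → [15,20); WM=12; [5,10) fires=3
i=7 t=16 v=3: → [15,20); WM=13
i=8 t=17 v=5: → [15,20); WM=14
i=9 t=10 v=4: DROP (t<14-1); WM=14
i=10 t=19 v=4: → [15,20); WM=16; [10,15) fires=1
i=11 t=20 v=4: → [20,25); WM=17
i=12 t=20 v=6: → [20,25); WM=17
i=13 t=20 v=7: → [20,25); WM=17
i=14 t=19 v=2: → [15,20); WM=17
i=15 t=21 v=8: → [20,25); WM=18
i=16 t=23 v=7: → [20,25); WM=20; [15,20) fires=5
i=17 t=23 v=7: → [20,25); WM=20
i=18 t=24 v=8: → [20,25); WM=21
i=19 t=29 v=6: → [25,30); WM=26; [20,25) fires=7

[0,5)=2 [5,10)=3 [10,15)=1 [15,20)=5 [20,25)=7 [25,30)=1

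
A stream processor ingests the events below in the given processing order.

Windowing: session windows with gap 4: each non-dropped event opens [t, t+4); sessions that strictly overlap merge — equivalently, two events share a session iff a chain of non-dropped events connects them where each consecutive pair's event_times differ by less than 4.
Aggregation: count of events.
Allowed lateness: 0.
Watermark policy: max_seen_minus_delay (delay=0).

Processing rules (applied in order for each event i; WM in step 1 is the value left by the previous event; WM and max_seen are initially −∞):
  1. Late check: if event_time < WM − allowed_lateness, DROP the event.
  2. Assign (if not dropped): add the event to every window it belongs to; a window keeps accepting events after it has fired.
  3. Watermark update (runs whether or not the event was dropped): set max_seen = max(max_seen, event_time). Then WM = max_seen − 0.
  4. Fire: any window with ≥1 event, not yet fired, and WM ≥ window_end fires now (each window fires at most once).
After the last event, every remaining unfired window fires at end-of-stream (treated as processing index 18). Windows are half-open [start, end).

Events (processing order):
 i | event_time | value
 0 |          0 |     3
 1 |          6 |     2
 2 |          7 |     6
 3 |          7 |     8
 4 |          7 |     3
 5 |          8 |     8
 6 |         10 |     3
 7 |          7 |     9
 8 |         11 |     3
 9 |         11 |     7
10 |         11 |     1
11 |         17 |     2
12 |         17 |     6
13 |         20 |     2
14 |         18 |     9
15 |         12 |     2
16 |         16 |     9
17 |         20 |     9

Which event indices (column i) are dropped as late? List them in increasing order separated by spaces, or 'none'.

i=0 t=0 v=3: → [0,4); WM=0
i=1 t=6 v=2: → [6,10); WM=6
i=2 t=7 v=6: → [6,11); WM=7
i=3 t=7 v=8: → [6,11); WM=7
i=4 t=7 v=3: → [6,11); WM=7
i=5 t=8 v=8: → [6,12); WM=8
i=6 t=10 v=3: → [6,14); WM=10
i=7 t=7 v=9: DROP (t<10-0); WM=10
i=8 t=11 v=3: → [6,15); WM=11
i=9 t=11 v=7: → [6,15); WM=11
i=10 t=11 v=1: → [6,15); WM=11
i=11 t=17 v=2: → [17,21); WM=17
i=12 t=17 v=6: → [17,21); WM=17
i=13 t=20 v=2: → [17,24); WM=20
i=14 t=18 v=9: DROP (t<20-0); WM=20
i=15 t=12 v=2: DROP (t<20-0); WM=20
i=16 t=16 v=9: DROP (t<20-0); WM=20
i=17 t=20 v=9: → [17,24); WM=20

7 14 15 16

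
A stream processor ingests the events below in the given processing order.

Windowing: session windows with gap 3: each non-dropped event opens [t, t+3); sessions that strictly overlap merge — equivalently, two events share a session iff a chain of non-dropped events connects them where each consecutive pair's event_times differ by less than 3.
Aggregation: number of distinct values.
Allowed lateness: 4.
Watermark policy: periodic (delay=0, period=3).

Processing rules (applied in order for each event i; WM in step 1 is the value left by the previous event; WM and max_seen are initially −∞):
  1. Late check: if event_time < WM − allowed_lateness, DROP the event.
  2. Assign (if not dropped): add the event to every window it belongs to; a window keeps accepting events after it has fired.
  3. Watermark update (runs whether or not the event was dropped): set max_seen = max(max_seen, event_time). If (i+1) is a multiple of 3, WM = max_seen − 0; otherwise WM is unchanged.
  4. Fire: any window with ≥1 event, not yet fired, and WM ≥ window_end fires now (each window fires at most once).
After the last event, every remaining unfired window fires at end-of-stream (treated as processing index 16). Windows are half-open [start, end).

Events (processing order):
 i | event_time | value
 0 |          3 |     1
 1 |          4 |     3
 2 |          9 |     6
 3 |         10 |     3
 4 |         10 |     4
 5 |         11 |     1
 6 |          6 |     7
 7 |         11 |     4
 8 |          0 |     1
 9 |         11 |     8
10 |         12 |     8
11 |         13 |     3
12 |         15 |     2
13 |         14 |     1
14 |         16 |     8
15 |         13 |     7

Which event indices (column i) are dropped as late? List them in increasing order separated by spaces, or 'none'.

6 8

i=0 t=3 v=1: → [3,6); WM=−∞
i=1 t=4 v=3: → [3,7); WM=−∞
i=2 t=9 v=6: → [9,12); WM=9
i=3 t=10 v=3: → [9,13); WM=9
i=4 t=10 v=4: → [9,13); WM=9
i=5 t=11 v=1: → [9,14); WM=11
i=6 t=6 v=7: DROP (t<11-4); WM=11
i=7 t=11 v=4: → [9,14); WM=11
i=8 t=0 v=1: DROP (t<11-4); WM=11
i=9 t=11 v=8: → [9,14); WM=11
i=10 t=12 v=8: → [9,15); WM=11
i=11 t=13 v=3: → [9,16); WM=13
i=12 t=15 v=2: → [9,18); WM=13
i=13 t=14 v=1: → [9,18); WM=13
i=14 t=16 v=8: → [9,19); WM=16
i=15 t=13 v=7: → [9,19); WM=16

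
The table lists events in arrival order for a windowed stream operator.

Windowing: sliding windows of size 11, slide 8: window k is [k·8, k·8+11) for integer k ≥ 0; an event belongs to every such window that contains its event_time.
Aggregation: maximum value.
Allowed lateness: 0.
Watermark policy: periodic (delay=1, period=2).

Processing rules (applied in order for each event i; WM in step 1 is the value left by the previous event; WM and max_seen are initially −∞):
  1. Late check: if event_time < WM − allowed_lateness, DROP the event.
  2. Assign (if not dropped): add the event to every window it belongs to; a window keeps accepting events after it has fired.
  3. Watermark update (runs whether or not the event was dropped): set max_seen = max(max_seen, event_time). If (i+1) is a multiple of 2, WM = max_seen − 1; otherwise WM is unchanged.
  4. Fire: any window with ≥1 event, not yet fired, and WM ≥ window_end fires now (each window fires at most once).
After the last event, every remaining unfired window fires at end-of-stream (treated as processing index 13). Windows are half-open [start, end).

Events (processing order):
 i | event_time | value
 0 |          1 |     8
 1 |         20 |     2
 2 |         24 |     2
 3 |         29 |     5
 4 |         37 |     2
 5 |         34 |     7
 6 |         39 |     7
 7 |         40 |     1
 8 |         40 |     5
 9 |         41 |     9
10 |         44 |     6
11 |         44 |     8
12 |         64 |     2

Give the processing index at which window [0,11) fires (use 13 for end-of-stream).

1

i=0 t=1 v=8: → [0,11); WM=−∞
i=1 t=20 v=2: → [16,27); WM=19; [0,11) fires=8
i=2 t=24 v=2: → [24,35),[16,27); WM=19
i=3 t=29 v=5: → [24,35); WM=28; [16,27) fires=2
i=4 t=37 v=2: → [32,43); WM=28
i=5 t=34 v=7: → [32,43),[24,35); WM=36; [24,35) fires=7
i=6 t=39 v=7: → [32,43); WM=36
i=7 t=40 v=1: → [40,51),[32,43); WM=39
i=8 t=40 v=5: → [40,51),[32,43); WM=39
i=9 t=41 v=9: → [40,51),[32,43); WM=40
i=10 t=44 v=6: → [40,51); WM=40
i=11 t=44 v=8: → [40,51); WM=43; [32,43) fires=9
i=12 t=64 v=2: → [64,75),[56,67); WM=43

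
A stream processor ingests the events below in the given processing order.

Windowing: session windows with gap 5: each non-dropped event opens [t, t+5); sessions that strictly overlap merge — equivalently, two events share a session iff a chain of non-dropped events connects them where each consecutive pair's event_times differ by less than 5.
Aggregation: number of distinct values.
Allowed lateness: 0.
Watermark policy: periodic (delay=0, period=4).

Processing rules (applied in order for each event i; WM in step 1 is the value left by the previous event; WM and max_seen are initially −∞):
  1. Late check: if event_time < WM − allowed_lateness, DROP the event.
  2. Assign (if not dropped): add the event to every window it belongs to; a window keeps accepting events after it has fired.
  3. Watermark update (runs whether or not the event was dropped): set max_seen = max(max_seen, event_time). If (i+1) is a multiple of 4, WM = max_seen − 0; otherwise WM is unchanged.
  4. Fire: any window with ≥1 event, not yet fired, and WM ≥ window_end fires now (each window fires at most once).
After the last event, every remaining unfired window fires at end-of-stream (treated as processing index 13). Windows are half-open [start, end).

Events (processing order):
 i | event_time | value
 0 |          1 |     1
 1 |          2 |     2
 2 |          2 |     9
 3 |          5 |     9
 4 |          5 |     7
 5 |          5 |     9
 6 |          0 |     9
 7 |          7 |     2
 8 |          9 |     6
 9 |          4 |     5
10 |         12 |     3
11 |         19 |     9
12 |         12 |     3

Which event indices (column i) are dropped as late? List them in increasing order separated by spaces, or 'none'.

6 9 12

i=0 t=1 v=1: → [1,6); WM=−∞
i=1 t=2 v=2: → [1,7); WM=−∞
i=2 t=2 v=9: → [1,7); WM=−∞
i=3 t=5 v=9: → [1,10); WM=5
i=4 t=5 v=7: → [1,10); WM=5
i=5 t=5 v=9: → [1,10); WM=5
i=6 t=0 v=9: DROP (t<5-0); WM=5
i=7 t=7 v=2: → [1,12); WM=7
i=8 t=9 v=6: → [1,14); WM=7
i=9 t=4 v=5: DROP (t<7-0); WM=7
i=10 t=12 v=3: → [1,17); WM=7
i=11 t=19 v=9: → [19,24); WM=19
i=12 t=12 v=3: DROP (t<19-0); WM=19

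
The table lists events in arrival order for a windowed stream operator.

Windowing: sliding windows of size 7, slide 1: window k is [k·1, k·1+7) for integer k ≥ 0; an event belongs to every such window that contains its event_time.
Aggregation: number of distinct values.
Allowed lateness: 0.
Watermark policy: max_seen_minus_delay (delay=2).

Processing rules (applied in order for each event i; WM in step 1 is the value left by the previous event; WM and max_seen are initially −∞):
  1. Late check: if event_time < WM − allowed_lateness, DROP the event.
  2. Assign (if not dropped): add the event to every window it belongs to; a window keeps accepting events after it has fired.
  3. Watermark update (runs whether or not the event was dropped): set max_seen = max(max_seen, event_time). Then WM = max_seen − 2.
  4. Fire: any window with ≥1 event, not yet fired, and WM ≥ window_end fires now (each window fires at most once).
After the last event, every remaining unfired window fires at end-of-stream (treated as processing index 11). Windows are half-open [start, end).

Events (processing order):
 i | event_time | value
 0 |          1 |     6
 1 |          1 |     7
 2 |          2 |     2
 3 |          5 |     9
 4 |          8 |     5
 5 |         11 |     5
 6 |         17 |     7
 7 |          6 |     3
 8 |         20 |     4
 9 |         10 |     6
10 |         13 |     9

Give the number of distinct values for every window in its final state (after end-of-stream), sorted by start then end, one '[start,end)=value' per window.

[0,7)=4 [1,8)=4 [2,9)=3 [3,10)=2 [4,11)=2 [5,12)=2 [6,13)=1 [7,14)=1 [8,15)=1 [9,16)=1 [10,17)=1 [11,18)=2 [12,19)=1 [13,20)=1 [14,21)=2 [15,22)=2 [16,23)=2 [17,24)=2 [18,25)=1 [19,26)=1 [20,27)=1

i=0 t=1 v=6: → [1,8),[0,7); WM=-1
i=1 t=1 v=7: → [1,8),[0,7); WM=-1
i=2 t=2 v=2: → [2,9),[1,8),[0,7); WM=0
i=3 t=5 v=9: → [5,12),[4,11),[3,10),[2,9),[1,8),[0,7); WM=3
i=4 t=8 v=5: → [8,15),[7,14),[6,13),[5,12),[4,11),[3,10),[2,9); WM=6
i=5 t=11 v=5: → [11,18),[10,17),[9,16),[8,15),[7,14),[6,13),[5,12); WM=9; [0,7) fires=4 [1,8) fires=4 [2,9) fires=3
i=6 t=17 v=7: → [17,24),[16,23),[15,22),[14,21),[13,20),[12,19),[11,18); WM=15; [3,10) fires=2 [4,11) fires=2 [5,12) fires=2 [6,13) fires=1 [7,14) fires=1 [8,15) fires=1
i=7 t=6 v=3: DROP (t<15-0); WM=15
i=8 t=20 v=4: → [20,27),[19,26),[18,25),[17,24),[16,23),[15,22),[14,21); WM=18; [9,16) fires=1 [10,17) fires=1 [11,18) fires=2
i=9 t=10 v=6: DROP (t<18-0); WM=18
i=10 t=13 v=9: DROP (t<18-0); WM=18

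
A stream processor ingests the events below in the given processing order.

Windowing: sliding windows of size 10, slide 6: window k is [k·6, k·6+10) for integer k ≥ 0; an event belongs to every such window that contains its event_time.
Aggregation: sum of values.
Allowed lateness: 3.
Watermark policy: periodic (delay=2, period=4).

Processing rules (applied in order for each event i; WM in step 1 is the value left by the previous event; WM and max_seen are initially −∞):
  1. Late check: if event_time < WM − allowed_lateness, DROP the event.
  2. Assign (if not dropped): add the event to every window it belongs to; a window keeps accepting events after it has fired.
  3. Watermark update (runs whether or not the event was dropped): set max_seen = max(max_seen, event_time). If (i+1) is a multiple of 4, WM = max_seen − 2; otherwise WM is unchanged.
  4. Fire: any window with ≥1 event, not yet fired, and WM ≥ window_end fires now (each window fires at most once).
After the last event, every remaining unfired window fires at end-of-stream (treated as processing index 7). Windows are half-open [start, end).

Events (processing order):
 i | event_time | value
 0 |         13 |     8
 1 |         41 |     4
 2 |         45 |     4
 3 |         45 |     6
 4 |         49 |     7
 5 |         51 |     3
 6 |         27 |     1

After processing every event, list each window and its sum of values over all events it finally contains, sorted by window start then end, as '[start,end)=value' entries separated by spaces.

[6,16)=8 [12,22)=8 [36,46)=14 [42,52)=20 [48,58)=10

i=0 t=13 v=8: → [12,22),[6,16); WM=−∞
i=1 t=41 v=4: → [36,46); WM=−∞
i=2 t=45 v=4: → [42,52),[36,46); WM=−∞
i=3 t=45 v=6: → [42,52),[36,46); WM=43; [6,16) fires=8 [12,22) fires=8
i=4 t=49 v=7: → [48,58),[42,52); WM=43
i=5 t=51 v=3: → [48,58),[42,52); WM=43
i=6 t=27 v=1: DROP (t<43-3); WM=43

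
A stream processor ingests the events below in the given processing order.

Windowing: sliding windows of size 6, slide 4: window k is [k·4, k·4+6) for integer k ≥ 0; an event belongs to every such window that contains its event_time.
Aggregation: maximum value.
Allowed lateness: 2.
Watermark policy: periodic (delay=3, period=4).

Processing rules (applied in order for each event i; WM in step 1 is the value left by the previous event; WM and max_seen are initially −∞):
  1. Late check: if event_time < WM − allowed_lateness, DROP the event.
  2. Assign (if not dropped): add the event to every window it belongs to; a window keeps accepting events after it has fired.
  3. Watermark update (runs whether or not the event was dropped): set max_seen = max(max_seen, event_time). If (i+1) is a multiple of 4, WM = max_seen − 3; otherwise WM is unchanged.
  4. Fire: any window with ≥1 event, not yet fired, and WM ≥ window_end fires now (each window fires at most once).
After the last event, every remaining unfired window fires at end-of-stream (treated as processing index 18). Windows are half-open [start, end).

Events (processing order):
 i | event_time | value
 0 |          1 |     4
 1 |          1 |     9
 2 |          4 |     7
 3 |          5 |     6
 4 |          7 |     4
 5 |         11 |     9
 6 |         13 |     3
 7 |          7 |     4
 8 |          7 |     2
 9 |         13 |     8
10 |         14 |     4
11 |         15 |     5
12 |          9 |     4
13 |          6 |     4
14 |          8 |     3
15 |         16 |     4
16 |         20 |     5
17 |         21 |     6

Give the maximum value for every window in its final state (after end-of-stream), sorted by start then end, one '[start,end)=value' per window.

i=0 t=1 v=4: → [0,6); WM=−∞
i=1 t=1 v=9: → [0,6); WM=−∞
i=2 t=4 v=7: → [4,10),[0,6); WM=−∞
i=3 t=5 v=6: → [4,10),[0,6); WM=2
i=4 t=7 v=4: → [4,10); WM=2
i=5 t=11 v=9: → [8,14); WM=2
i=6 t=13 v=3: → [12,18),[8,14); WM=2
i=7 t=7 v=4: → [4,10); WM=10; [0,6) fires=9 [4,10) fires=7
i=8 t=7 v=2: DROP (t<10-2); WM=10
i=9 t=13 v=8: → [12,18),[8,14); WM=10
i=10 t=14 v=4: → [12,18); WM=10
i=11 t=15 v=5: → [12,18); WM=12
i=12 t=9 v=4: DROP (t<12-2); WM=12
i=13 t=6 v=4: DROP (t<12-2); WM=12
i=14 t=8 v=3: DROP (t<12-2); WM=12
i=15 t=16 v=4: → [16,22),[12,18); WM=13
i=16 t=20 v=5: → [20,26),[16,22); WM=13
i=17 t=21 v=6: → [20,26),[16,22); WM=13

[0,6)=9 [4,10)=7 [8,14)=9 [12,18)=8 [16,22)=6 [20,26)=6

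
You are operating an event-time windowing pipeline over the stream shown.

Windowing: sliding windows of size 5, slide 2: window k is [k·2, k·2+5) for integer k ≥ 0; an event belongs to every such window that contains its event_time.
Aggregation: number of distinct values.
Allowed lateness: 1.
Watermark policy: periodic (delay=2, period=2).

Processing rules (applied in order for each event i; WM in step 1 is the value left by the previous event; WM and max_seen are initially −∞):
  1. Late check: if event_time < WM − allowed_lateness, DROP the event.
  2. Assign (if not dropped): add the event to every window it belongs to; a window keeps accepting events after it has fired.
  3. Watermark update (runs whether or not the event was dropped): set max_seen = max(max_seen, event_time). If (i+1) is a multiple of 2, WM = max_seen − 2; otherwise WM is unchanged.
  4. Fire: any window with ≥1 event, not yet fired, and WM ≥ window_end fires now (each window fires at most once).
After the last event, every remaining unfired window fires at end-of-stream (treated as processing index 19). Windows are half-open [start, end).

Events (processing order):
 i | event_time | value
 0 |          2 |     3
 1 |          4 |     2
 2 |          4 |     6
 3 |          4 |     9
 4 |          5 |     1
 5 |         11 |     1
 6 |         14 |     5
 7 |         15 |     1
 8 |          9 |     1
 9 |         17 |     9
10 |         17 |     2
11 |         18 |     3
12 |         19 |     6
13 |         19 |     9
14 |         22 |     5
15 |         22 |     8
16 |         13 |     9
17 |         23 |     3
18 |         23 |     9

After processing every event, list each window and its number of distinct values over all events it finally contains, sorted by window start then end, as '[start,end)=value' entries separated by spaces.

[0,5)=4 [2,7)=5 [4,9)=4 [8,13)=1 [10,15)=2 [12,17)=2 [14,19)=5 [16,21)=4 [18,23)=5 [20,25)=4 [22,27)=4

i=0 t=2 v=3: → [2,7),[0,5); WM=−∞
i=1 t=4 v=2: → [4,9),[2,7),[0,5); WM=2
i=2 t=4 v=6: → [4,9),[2,7),[0,5); WM=2
i=3 t=4 v=9: → [4,9),[2,7),[0,5); WM=2
i=4 t=5 v=1: → [4,9),[2,7); WM=2
i=5 t=11 v=1: → [10,15),[8,13); WM=9; [0,5) fires=4 [2,7) fires=5 [4,9) fires=4
i=6 t=14 v=5: → [14,19),[12,17),[10,15); WM=9
i=7 t=15 v=1: → [14,19),[12,17); WM=13; [8,13) fires=1
i=8 t=9 v=1: DROP (t<13-1); WM=13
i=9 t=17 v=9: → [16,21),[14,19); WM=15; [10,15) fires=2
i=10 t=17 v=2: → [16,21),[14,19); WM=15
i=11 t=18 v=3: → [18,23),[16,21),[14,19); WM=16
i=12 t=19 v=6: → [18,23),[16,21); WM=16
i=13 t=19 v=9: → [18,23),[16,21); WM=17; [12,17) fires=2
i=14 t=22 v=5: → [22,27),[20,25),[18,23); WM=17
i=15 t=22 v=8: → [22,27),[20,25),[18,23); WM=20; [14,19) fires=5
i=16 t=13 v=9: DROP (t<20-1); WM=20
i=17 t=23 v=3: → [22,27),[20,25); WM=21; [16,21) fires=4
i=18 t=23 v=9: → [22,27),[20,25); WM=21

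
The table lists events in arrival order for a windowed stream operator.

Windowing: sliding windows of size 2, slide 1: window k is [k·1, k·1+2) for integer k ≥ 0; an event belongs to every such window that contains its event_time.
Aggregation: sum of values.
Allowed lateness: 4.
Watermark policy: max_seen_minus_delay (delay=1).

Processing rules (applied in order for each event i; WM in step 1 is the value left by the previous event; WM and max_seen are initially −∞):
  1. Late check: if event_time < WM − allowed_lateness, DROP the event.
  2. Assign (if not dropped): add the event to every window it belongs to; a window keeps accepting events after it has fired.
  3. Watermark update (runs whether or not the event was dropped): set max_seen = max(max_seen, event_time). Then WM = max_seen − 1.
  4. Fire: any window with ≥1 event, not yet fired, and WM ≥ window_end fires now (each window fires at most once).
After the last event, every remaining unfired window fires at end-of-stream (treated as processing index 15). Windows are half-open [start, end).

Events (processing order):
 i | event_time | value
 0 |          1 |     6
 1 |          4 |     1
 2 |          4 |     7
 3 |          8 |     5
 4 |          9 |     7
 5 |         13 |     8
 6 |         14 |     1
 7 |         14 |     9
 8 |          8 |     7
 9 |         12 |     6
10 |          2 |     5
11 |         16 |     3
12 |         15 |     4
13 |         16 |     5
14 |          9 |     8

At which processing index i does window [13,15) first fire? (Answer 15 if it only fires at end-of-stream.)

11

i=0 t=1 v=6: → [1,3),[0,2); WM=0
i=1 t=4 v=1: → [4,6),[3,5); WM=3; [0,2) fires=6 [1,3) fires=6
i=2 t=4 v=7: → [4,6),[3,5); WM=3
i=3 t=8 v=5: → [8,10),[7,9); WM=7; [3,5) fires=8 [4,6) fires=8
i=4 t=9 v=7: → [9,11),[8,10); WM=8
i=5 t=13 v=8: → [13,15),[12,14); WM=12; [7,9) fires=5 [8,10) fires=12 [9,11) fires=7
i=6 t=14 v=1: → [14,16),[13,15); WM=13
i=7 t=14 v=9: → [14,16),[13,15); WM=13
i=8 t=8 v=7: DROP (t<13-4); WM=13
i=9 t=12 v=6: → [12,14),[11,13); WM=13; [11,13) fires=6
i=10 t=2 v=5: DROP (t<13-4); WM=13
i=11 t=16 v=3: → [16,18),[15,17); WM=15; [12,14) fires=14 [13,15) fires=18
i=12 t=15 v=4: → [15,17),[14,16); WM=15
i=13 t=16 v=5: → [16,18),[15,17); WM=15
i=14 t=9 v=8: DROP (t<15-4); WM=15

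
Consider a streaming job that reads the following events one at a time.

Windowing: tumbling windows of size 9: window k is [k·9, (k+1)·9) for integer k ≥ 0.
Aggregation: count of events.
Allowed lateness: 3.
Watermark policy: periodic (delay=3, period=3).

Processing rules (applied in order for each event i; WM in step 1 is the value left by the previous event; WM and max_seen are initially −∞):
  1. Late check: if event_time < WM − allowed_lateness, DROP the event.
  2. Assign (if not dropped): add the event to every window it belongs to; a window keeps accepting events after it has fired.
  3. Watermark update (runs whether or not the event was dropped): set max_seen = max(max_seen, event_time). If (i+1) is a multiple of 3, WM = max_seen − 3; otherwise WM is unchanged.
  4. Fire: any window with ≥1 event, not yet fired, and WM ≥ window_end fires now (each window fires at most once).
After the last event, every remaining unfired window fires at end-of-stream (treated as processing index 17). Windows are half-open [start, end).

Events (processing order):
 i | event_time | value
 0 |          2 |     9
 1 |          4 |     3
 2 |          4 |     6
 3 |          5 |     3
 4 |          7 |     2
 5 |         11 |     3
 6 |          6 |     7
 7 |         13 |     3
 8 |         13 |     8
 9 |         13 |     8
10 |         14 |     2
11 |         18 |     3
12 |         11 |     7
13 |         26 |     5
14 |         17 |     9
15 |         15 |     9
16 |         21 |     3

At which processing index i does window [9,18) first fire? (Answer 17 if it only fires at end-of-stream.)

14

i=0 t=2 v=9: → [0,9); WM=−∞
i=1 t=4 v=3: → [0,9); WM=−∞
i=2 t=4 v=6: → [0,9); WM=1
i=3 t=5 v=3: → [0,9); WM=1
i=4 t=7 v=2: → [0,9); WM=1
i=5 t=11 v=3: → [9,18); WM=8
i=6 t=6 v=7: → [0,9); WM=8
i=7 t=13 v=3: → [9,18); WM=8
i=8 t=13 v=8: → [9,18); WM=10; [0,9) fires=6
i=9 t=13 v=8: → [9,18); WM=10
i=10 t=14 v=2: → [9,18); WM=10
i=11 t=18 v=3: → [18,27); WM=15
i=12 t=11 v=7: DROP (t<15-3); WM=15
i=13 t=26 v=5: → [18,27); WM=15
i=14 t=17 v=9: → [9,18); WM=23; [9,18) fires=6
i=15 t=15 v=9: DROP (t<23-3); WM=23
i=16 t=21 v=3: → [18,27); WM=23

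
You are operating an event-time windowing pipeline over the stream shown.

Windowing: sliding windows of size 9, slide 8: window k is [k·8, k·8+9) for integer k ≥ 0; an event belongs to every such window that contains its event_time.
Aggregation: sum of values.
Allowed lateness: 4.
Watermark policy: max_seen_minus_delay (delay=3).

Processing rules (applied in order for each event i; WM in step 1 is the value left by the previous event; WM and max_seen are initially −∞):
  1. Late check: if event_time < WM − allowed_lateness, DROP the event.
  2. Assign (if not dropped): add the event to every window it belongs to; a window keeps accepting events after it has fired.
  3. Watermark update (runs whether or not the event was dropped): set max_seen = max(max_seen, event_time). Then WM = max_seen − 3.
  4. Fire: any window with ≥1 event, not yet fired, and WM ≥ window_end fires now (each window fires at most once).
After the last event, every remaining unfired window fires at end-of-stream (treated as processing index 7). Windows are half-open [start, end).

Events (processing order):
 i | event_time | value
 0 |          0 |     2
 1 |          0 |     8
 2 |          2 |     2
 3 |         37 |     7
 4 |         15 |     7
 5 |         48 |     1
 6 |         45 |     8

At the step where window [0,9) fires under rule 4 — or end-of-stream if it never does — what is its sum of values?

i=0 t=0 v=2: → [0,9); WM=-3
i=1 t=0 v=8: → [0,9); WM=-3
i=2 t=2 v=2: → [0,9); WM=-1
i=3 t=37 v=7: → [32,41); WM=34; [0,9) fires=12
i=4 t=15 v=7: DROP (t<34-4); WM=34
i=5 t=48 v=1: → [48,57),[40,49); WM=45; [32,41) fires=7
i=6 t=45 v=8: → [40,49); WM=45

12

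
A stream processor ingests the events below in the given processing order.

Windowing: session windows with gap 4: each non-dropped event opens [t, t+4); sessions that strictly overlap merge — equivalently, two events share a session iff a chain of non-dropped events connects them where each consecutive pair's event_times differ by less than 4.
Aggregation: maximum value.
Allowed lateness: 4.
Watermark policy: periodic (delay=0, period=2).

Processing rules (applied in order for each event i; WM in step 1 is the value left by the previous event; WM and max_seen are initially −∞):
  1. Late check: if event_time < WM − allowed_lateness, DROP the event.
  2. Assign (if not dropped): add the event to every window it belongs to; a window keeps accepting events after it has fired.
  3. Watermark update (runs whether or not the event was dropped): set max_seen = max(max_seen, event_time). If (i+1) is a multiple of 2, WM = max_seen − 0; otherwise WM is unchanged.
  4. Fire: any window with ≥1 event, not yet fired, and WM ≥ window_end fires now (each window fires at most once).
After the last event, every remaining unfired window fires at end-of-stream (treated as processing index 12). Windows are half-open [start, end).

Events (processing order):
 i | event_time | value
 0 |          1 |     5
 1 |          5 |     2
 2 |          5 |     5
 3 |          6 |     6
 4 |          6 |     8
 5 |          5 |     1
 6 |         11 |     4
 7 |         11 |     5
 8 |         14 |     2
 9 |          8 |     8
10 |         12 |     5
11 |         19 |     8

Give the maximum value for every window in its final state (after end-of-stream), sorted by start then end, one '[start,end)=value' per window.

i=0 t=1 v=5: → [1,5); WM=−∞
i=1 t=5 v=2: → [5,9); WM=5
i=2 t=5 v=5: → [5,9); WM=5
i=3 t=6 v=6: → [5,10); WM=6
i=4 t=6 v=8: → [5,10); WM=6
i=5 t=5 v=1: → [5,10); WM=6
i=6 t=11 v=4: → [11,15); WM=6
i=7 t=11 v=5: → [11,15); WM=11
i=8 t=14 v=2: → [11,18); WM=11
i=9 t=8 v=8: → [5,18); WM=14
i=10 t=12 v=5: → [5,18); WM=14
i=11 t=19 v=8: → [19,23); WM=19

[1,5)=5 [5,18)=8 [19,23)=8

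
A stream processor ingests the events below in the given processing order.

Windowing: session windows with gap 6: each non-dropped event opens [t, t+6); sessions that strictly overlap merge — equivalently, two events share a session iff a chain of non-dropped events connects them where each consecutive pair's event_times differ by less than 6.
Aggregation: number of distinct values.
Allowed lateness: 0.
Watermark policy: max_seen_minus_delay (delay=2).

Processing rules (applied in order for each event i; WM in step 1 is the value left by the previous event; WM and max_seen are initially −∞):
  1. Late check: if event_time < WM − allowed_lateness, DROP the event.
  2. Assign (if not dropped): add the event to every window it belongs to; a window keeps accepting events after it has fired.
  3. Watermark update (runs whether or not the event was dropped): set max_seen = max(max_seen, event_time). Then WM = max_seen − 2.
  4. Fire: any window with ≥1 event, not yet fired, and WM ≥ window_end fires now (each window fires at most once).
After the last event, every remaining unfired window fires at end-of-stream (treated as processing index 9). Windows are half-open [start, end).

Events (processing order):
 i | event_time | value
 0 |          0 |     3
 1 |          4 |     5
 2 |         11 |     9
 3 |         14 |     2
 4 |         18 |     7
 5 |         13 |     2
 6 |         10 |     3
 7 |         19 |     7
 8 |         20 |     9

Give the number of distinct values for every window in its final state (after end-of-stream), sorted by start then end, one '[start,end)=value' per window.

i=0 t=0 v=3: → [0,6); WM=-2
i=1 t=4 v=5: → [0,10); WM=2
i=2 t=11 v=9: → [11,17); WM=9
i=3 t=14 v=2: → [11,20); WM=12
i=4 t=18 v=7: → [11,24); WM=16
i=5 t=13 v=2: DROP (t<16-0); WM=16
i=6 t=10 v=3: DROP (t<16-0); WM=16
i=7 t=19 v=7: → [11,25); WM=17
i=8 t=20 v=9: → [11,26); WM=18

[0,10)=2 [11,26)=3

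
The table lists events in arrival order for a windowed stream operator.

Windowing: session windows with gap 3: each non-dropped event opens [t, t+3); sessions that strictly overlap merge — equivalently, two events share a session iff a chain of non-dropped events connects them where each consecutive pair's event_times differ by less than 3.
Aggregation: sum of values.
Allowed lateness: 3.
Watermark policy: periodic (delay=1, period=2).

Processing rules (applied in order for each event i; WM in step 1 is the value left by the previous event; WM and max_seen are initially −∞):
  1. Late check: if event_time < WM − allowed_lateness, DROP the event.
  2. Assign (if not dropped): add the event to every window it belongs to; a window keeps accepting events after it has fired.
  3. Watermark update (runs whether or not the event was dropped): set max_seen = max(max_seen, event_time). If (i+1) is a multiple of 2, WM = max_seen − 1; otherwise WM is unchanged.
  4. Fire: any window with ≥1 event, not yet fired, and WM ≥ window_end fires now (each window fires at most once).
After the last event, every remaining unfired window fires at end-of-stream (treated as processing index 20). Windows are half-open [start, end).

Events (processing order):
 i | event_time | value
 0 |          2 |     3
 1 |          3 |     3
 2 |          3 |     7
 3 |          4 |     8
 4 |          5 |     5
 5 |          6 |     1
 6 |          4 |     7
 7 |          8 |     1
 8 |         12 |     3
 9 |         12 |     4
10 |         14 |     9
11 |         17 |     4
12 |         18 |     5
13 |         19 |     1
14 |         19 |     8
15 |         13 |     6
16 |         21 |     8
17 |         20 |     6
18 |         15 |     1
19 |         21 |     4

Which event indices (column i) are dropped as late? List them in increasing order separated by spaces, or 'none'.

i=0 t=2 v=3: → [2,5); WM=−∞
i=1 t=3 v=3: → [2,6); WM=2
i=2 t=3 v=7: → [2,6); WM=2
i=3 t=4 v=8: → [2,7); WM=3
i=4 t=5 v=5: → [2,8); WM=3
i=5 t=6 v=1: → [2,9); WM=5
i=6 t=4 v=7: → [2,9); WM=5
i=7 t=8 v=1: → [2,11); WM=7
i=8 t=12 v=3: → [12,15); WM=7
i=9 t=12 v=4: → [12,15); WM=11
i=10 t=14 v=9: → [12,17); WM=11
i=11 t=17 v=4: → [17,20); WM=16
i=12 t=18 v=5: → [17,21); WM=16
i=13 t=19 v=1: → [17,22); WM=18
i=14 t=19 v=8: → [17,22); WM=18
i=15 t=13 v=6: DROP (t<18-3); WM=18
i=16 t=21 v=8: → [17,24); WM=18
i=17 t=20 v=6: → [17,24); WM=20
i=18 t=15 v=1: DROP (t<20-3); WM=20
i=19 t=21 v=4: → [17,24); WM=20

15 18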